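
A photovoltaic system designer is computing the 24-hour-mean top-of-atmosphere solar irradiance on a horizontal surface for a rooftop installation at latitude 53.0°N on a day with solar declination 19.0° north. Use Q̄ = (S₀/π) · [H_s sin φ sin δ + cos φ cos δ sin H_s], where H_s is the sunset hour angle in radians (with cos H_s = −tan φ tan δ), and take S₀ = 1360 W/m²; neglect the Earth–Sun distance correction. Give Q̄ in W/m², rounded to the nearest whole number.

449 W/m²

cos H_s = −tan(53.0°) · tan(19.0°) = -0.4569, so H_s = arccos(-0.4569) = 117.19°. In radians, H_s = 2.0454.
H_s sin φ sin δ = 2.0454 × 0.7986 × 0.3256 = 0.5319.
cos φ cos δ sin H_s = 0.6018 × 0.9455 × 0.8895 = 0.5061.
Q̄ = (1360/π) × (0.5319 + 0.5061) = 432.90 × 1.0380 = 449.35 W/m².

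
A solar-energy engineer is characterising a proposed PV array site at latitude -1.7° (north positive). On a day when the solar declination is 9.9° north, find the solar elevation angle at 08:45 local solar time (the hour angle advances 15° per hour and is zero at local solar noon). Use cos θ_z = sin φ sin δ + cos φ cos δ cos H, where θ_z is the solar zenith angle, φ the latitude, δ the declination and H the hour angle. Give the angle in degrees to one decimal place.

40.1°

Hour angle H = 15° × (8.75 − 12) = -48.75°.
With φ = -1.7°, δ = 9.9°, H = -48.75°: sin φ sin δ = -0.0051, cos φ cos δ cos H = 0.6492, so cos θ_z = 0.6441.
θ_z = arccos(0.6441) = 49.90°, so the elevation is 90° − 49.90° = 40.10°.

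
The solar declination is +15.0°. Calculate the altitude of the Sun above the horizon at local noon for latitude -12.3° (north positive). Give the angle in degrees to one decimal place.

At local solar noon the hour angle is zero, so the elevation is 90° − |φ − δ| = 90° − |-12.3° − (15.0°)| = 90° − 27.3° = 62.7°.

62.7°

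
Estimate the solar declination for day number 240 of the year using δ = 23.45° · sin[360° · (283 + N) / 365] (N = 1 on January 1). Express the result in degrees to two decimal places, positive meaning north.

+9.60°

360 × (283 + 240) / 365 = 515.836°; sin(515.836°) = 0.4093.
δ = 23.45 × 0.4093 = 9.598° ≈ +9.60°.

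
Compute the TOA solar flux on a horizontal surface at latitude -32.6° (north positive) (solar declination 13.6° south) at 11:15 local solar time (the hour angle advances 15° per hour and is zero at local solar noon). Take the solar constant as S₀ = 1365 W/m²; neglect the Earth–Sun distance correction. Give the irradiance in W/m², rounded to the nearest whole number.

Hour angle H = 15° × (11.25 − 12) = -11.25°.
cos θ_z = sin(-32.6°) sin(-13.6°) + cos(-32.6°) cos(-13.6°) cos(-11.25°) = 0.1267 + 0.8031 = 0.9298.
Top-of-atmosphere irradiance = S₀ cos θ_z = 1365 × 0.9298 = 1269.18 W/m².

1269 W/m²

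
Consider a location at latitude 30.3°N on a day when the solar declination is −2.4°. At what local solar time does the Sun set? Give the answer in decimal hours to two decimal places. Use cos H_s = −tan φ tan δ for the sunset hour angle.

cos H_s = −tan(30.3°) · tan(-2.4°) = 0.0245, so H_s = arccos(0.0245) = 88.60°.
Sunset is at 12 + H_s/15 = 12 + 5.907 = 17.907 h local solar time.

17.91 h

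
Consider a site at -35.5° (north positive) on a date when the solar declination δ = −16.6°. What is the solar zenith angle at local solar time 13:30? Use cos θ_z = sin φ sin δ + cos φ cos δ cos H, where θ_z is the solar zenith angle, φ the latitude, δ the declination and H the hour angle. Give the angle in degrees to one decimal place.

Hour angle H = 15° × (13.5 − 12) = 22.50°.
cos θ_z = sin φ sin δ + cos φ cos δ cos H = (-0.5807)(-0.2857) + (0.8141)(0.9583)(0.9239) = 0.8867.
θ_z = arccos(0.8867) = 27.54°.

27.5°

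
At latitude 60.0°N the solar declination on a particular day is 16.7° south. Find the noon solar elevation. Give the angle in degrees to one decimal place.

At local solar noon the hour angle is zero, so the elevation is 90° − |φ − δ| = 90° − |60.0° − (-16.7°)| = 90° − 76.7° = 13.3°.

13.3°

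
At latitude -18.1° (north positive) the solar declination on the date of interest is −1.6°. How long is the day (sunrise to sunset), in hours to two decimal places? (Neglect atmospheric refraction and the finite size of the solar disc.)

12.07 hours

−tan φ tan δ = −(-0.3269)(-0.0279) = -0.0091; H_s = arccos(-0.0091) = 90.52°.
Day length = 2 H_s / 15° h⁻¹ = 181.04° / 15 = 12.069 h.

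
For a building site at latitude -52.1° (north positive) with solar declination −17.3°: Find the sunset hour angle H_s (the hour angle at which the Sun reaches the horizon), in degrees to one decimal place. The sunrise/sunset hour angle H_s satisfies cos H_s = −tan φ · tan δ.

cos H_s = −tan(-52.1°) · tan(-17.3°) = -0.4001, so H_s = arccos(-0.4001) = 113.58°.

113.6°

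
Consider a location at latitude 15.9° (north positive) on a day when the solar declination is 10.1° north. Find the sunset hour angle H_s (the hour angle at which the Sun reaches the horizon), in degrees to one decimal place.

92.9°

−tan φ tan δ = −(0.2849)(0.1781) = -0.0507; H_s = arccos(-0.0507) = 92.91°.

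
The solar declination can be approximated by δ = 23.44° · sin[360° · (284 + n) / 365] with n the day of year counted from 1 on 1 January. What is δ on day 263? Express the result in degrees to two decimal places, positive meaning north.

+0.20°

360 × (284 + 263) / 365 = 539.507°; sin(539.507°) = 0.0086.
δ = 23.44 × 0.0086 = 0.202° ≈ +0.20°.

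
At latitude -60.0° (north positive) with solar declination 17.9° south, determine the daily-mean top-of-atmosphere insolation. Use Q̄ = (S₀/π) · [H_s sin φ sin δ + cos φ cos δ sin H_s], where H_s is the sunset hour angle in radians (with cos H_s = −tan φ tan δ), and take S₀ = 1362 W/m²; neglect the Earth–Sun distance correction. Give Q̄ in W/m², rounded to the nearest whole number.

cos H_s = −tan(-60.0°) · tan(-17.9°) = -0.5594, so H_s = arccos(-0.5594) = 124.01°. In radians, H_s = 2.1644.
H_s sin φ sin δ = 2.1644 × -0.8660 × -0.3074 = 0.5762.
cos φ cos δ sin H_s = 0.5000 × 0.9516 × 0.8289 = 0.3944.
Q̄ = (1362/π) × (0.5762 + 0.3944) = 433.54 × 0.9706 = 420.79 W/m².

421 W/m²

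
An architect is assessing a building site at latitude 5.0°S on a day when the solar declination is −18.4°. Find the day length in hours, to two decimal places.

−tan φ tan δ = −(-0.0875)(-0.3327) = -0.0291; H_s = arccos(-0.0291) = 91.67°.
Day length = 2 H_s / 15° h⁻¹ = 183.34° / 15 = 12.223 h.

12.22 hours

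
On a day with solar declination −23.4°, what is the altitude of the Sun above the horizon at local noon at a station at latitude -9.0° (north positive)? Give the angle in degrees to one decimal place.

At local solar noon the hour angle is zero, so the elevation is 90° − |φ − δ| = 90° − |-9.0° − (-23.4°)| = 90° − 14.4° = 75.6°.

75.6°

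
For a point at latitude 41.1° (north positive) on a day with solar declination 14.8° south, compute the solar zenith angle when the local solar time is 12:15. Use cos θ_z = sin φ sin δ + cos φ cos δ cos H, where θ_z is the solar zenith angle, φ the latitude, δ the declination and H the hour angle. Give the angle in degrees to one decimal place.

56.0°

Hour angle H = 15° × (12.25 − 12) = 3.75°.
cos θ_z = sin φ sin δ + cos φ cos δ cos H = (0.6574)(-0.2554) + (0.7536)(0.9668)(0.9979) = 0.5592.
θ_z = arccos(0.5592) = 56.00°.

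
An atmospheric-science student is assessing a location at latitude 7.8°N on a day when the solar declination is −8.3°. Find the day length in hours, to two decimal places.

cos H_s = −tan(7.8°) · tan(-8.3°) = 0.0200, so H_s = arccos(0.0200) = 88.85°.
Day length = 2 H_s / 15° h⁻¹ = 177.70° / 15 = 11.847 h.

11.85 hours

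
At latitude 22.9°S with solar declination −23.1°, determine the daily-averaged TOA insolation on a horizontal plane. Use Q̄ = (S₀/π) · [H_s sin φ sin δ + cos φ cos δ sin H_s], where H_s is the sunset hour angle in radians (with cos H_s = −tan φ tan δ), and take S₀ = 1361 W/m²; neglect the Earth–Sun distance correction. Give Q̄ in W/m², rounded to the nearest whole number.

−tan φ tan δ = −(-0.4224)(-0.4265) = -0.1802; H_s = arccos(-0.1802) = 100.38°. In radians, H_s = 1.7520.
H_s sin φ sin δ = 1.7520 × -0.3891 × -0.3923 = 0.2674.
cos φ cos δ sin H_s = 0.9212 × 0.9198 × 0.9836 = 0.8334.
Q̄ = (1361/π) × (0.2674 + 0.8334) = 433.22 × 1.1008 = 476.89 W/m².

477 W/m²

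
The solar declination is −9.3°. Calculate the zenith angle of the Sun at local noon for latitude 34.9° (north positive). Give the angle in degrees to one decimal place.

44.2°

At local solar noon the hour angle is zero, so the zenith angle is |φ − δ| = |34.9° − (-9.3°)| = 44.2°.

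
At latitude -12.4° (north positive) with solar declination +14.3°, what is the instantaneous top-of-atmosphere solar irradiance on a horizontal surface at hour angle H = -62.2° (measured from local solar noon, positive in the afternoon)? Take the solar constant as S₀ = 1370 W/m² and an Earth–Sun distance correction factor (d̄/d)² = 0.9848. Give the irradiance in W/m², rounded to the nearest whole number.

With φ = -12.4°, δ = 14.3°, H = -62.20°: sin φ sin δ = -0.0530, cos φ cos δ cos H = 0.4414, so cos θ_z = 0.3884.
Top-of-atmosphere irradiance = S₀ (d̄/d)² cos θ_z = 1370 × 0.9848 × 0.3884 = 524.02 W/m².

524 W/m²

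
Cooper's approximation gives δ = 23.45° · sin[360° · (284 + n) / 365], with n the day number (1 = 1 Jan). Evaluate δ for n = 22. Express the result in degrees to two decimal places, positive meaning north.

360 × (284 + 22) / 365 = 301.808°; sin(301.808°) = -0.8498.
δ = 23.45 × -0.8498 = -19.928° ≈ -19.93°.

-19.93°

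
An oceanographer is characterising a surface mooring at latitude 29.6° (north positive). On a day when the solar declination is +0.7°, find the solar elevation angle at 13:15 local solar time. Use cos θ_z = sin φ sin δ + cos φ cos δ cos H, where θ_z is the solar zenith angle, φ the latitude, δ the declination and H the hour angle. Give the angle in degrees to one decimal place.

Hour angle H = 15° × (13.25 − 12) = 18.75°.
With φ = 29.6°, δ = 0.7°, H = 18.75°: sin φ sin δ = 0.0060, cos φ cos δ cos H = 0.8233, so cos θ_z = 0.8293.
θ_z = arccos(0.8293) = 33.97°, so the elevation is 90° − 33.97° = 56.03°.

56.0°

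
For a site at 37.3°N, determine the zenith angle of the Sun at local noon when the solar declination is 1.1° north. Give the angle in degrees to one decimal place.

36.2°

At local solar noon the hour angle is zero, so the zenith angle is |φ − δ| = |37.3° − (1.1°)| = 36.2°.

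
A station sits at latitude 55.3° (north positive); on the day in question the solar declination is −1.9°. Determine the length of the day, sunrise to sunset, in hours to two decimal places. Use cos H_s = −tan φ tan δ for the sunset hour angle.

−tan φ tan δ = −(1.4442)(-0.0332) = 0.0479; H_s = arccos(0.0479) = 87.25°.
Day length = 2 H_s / 15° h⁻¹ = 174.50° / 15 = 11.633 h.

11.63 hours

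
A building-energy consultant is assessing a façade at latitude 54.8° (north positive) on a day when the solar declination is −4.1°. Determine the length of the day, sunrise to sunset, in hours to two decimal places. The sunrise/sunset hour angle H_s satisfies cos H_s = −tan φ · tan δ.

11.22 hours

The sunset hour angle satisfies cos H_s = −tan φ tan δ = 0.1016, giving H_s = 84.17°.
Day length = 2 H_s / 15° h⁻¹ = 168.34° / 15 = 11.223 h.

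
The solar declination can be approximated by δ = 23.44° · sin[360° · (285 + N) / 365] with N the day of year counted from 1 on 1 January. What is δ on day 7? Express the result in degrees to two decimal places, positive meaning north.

360 × (285 + 7) / 365 = 288.000°; sin(288.000°) = -0.9511.
δ = 23.44 × -0.9511 = -22.294° ≈ -22.29°.

-22.29°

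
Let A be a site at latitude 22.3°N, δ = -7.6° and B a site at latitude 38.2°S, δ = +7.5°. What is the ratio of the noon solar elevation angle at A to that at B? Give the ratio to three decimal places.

1.357

A: 90° − |22.3 − (-7.6)| = 60.10°.
B: 90° − |-38.2 − (7.5)| = 44.30°.
Ratio A/B = 60.1000 / 44.3000 = 1.3567.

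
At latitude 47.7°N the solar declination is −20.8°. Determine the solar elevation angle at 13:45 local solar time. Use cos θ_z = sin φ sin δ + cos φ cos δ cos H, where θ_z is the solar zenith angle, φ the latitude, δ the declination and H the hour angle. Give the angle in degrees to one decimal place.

17.6°

Hour angle H = 15° × (13.75 − 12) = 26.25°.
cos θ_z = sin(47.7°) sin(-20.8°) + cos(47.7°) cos(-20.8°) cos(26.25°) = -0.2626 + 0.5643 = 0.3017.
θ_z = arccos(0.3017) = 72.44°, so the elevation is 90° − 72.44° = 17.56°.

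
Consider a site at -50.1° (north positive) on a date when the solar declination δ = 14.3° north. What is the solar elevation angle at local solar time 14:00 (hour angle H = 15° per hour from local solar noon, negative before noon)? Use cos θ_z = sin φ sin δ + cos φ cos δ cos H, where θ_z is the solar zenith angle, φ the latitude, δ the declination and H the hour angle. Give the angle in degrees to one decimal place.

Hour angle H = 15° × (14 − 12) = 30.00°.
cos θ_z = sin φ sin δ + cos φ cos δ cos H = (-0.7672)(0.2470) + (0.6414)(0.9690)(0.8660) = 0.3487.
θ_z = arccos(0.3487) = 69.59°, so the elevation is 90° − 69.59° = 20.41°.

20.4°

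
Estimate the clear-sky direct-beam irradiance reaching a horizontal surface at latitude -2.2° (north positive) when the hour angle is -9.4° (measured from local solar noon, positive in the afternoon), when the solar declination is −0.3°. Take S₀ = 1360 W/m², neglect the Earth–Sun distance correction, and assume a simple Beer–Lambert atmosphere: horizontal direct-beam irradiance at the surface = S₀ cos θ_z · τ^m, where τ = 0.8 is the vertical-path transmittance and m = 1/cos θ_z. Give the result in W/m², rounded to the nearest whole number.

With φ = -2.2°, δ = -0.3°, H = -9.40°: sin φ sin δ = 0.0002, cos φ cos δ cos H = 0.9858, so cos θ_z = 0.9860.
Air mass m = 1/cos θ_z = 1/0.9860 = 1.014; τ^m = 0.8^1.014 = 0.7975.
Surface direct beam = 1360 × 0.9860 × 0.7975 = 1069.42 W/m².

1069 W/m²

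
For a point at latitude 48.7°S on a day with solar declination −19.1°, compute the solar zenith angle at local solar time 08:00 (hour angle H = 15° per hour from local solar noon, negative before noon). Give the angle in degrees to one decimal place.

Hour angle H = 15° × (8 − 12) = -60.00°.
cos θ_z = sin φ sin δ + cos φ cos δ cos H = (-0.7513)(-0.3272) + (0.6600)(0.9449)(0.5000) = 0.5576.
θ_z = arccos(0.5576) = 56.11°.

56.1°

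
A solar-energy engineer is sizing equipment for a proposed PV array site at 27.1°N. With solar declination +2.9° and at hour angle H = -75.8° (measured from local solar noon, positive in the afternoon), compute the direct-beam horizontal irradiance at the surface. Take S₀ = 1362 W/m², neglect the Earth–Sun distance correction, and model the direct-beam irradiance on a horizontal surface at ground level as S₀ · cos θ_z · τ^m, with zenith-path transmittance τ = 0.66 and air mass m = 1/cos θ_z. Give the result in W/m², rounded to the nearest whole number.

With φ = 27.1°, δ = 2.9°, H = -75.80°: sin φ sin δ = 0.0230, cos φ cos δ cos H = 0.2181, so cos θ_z = 0.2411.
Air mass m = 1/cos θ_z = 1/0.2411 = 4.148; τ^m = 0.66^4.148 = 0.1784.
Surface direct beam = 1362 × 0.2411 × 0.1784 = 58.58 W/m².

59 W/m²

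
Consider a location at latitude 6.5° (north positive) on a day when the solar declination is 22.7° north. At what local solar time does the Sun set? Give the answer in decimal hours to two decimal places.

−tan φ tan δ = −(0.1139)(0.4183) = -0.0476; H_s = arccos(-0.0476) = 92.73°.
Sunset is at 12 + H_s/15 = 12 + 6.182 = 18.182 h local solar time.

18.18 h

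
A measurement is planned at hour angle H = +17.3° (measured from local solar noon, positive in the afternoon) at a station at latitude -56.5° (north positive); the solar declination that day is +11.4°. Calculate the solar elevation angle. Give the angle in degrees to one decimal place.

With φ = -56.5°, δ = 11.4°, H = 17.30°: sin φ sin δ = -0.1648, cos φ cos δ cos H = 0.5166, so cos θ_z = 0.3518.
θ_z = arccos(0.3518) = 69.40°, so the elevation is 90° − 69.40° = 20.60°.

20.6°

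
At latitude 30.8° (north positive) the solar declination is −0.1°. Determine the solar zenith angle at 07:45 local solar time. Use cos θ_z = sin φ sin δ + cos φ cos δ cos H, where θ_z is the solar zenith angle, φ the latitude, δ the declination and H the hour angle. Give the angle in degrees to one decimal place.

67.7°

Hour angle H = 15° × (7.75 − 12) = -63.75°.
With φ = 30.8°, δ = -0.1°, H = -63.75°: sin φ sin δ = -0.0009, cos φ cos δ cos H = 0.3799, so cos θ_z = 0.3790.
θ_z = arccos(0.3790) = 67.73°.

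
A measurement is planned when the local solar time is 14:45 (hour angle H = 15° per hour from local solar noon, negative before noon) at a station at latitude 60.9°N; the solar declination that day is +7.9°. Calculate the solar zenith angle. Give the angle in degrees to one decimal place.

Hour angle H = 15° × (14.75 − 12) = 41.25°.
cos θ_z = sin φ sin δ + cos φ cos δ cos H = (0.8738)(0.1374) + (0.4863)(0.9905)(0.7518) = 0.4822.
θ_z = arccos(0.4822) = 61.17°.

61.2°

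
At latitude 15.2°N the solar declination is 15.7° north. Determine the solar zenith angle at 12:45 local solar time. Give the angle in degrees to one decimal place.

10.9°

Hour angle H = 15° × (12.75 − 12) = 11.25°.
With φ = 15.2°, δ = 15.7°, H = 11.25°: sin φ sin δ = 0.0709, cos φ cos δ cos H = 0.9112, so cos θ_z = 0.9821.
θ_z = arccos(0.9821) = 10.86°.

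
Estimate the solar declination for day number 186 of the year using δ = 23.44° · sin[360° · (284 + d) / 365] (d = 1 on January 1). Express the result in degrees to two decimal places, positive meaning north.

+22.79°

360 × (284 + 186) / 365 = 463.562°; sin(463.562°) = 0.9721.
δ = 23.44 × 0.9721 = 22.786° ≈ +22.79°.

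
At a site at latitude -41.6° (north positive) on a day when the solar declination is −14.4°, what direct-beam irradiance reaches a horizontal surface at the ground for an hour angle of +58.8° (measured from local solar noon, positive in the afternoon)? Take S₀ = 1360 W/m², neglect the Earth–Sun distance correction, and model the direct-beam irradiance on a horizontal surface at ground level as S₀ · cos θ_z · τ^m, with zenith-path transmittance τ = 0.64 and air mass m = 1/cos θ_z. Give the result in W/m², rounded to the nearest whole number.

With φ = -41.6°, δ = -14.4°, H = 58.80°: sin φ sin δ = 0.1651, cos φ cos δ cos H = 0.3752, so cos θ_z = 0.5403.
Air mass m = 1/cos θ_z = 1/0.5403 = 1.851; τ^m = 0.64^1.851 = 0.4378.
Surface direct beam = 1360 × 0.5403 × 0.4378 = 321.70 W/m².

322 W/m²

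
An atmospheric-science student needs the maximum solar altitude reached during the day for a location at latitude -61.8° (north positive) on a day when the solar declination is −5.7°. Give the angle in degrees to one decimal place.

At local solar noon the hour angle is zero, so the elevation is 90° − |φ − δ| = 90° − |-61.8° − (-5.7°)| = 90° − 56.1° = 33.9°.

33.9°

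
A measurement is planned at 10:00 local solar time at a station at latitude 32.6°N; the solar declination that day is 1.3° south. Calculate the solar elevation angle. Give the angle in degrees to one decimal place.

45.8°

Hour angle H = 15° × (10 − 12) = -30.00°.
cos θ_z = sin φ sin δ + cos φ cos δ cos H = (0.5388)(-0.0227) + (0.8425)(0.9997)(0.8660) = 0.7172.
θ_z = arccos(0.7172) = 44.18°, so the elevation is 90° − 44.18° = 45.82°.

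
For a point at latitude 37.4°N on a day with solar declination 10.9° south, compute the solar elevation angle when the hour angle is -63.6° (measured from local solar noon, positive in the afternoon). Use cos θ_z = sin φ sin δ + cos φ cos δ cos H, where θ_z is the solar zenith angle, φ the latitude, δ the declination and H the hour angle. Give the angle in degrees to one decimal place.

cos θ_z = sin(37.4°) sin(-10.9°) + cos(37.4°) cos(-10.9°) cos(-63.60°) = -0.1149 + 0.3469 = 0.2320.
θ_z = arccos(0.2320) = 76.59°, so the elevation is 90° − 76.59° = 13.41°.

13.4°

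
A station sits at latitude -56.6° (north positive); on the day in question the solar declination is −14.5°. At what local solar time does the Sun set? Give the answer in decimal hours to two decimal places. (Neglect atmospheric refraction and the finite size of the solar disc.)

The sunset hour angle satisfies cos H_s = −tan φ tan δ = -0.3922, giving H_s = 113.09°.
Sunset is at 12 + H_s/15 = 12 + 7.539 = 19.539 h local solar time.

19.54 h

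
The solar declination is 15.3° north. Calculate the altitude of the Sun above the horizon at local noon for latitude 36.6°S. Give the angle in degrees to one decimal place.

At local solar noon the hour angle is zero, so the elevation is 90° − |φ − δ| = 90° − |-36.6° − (15.3°)| = 90° − 51.9° = 38.1°.

38.1°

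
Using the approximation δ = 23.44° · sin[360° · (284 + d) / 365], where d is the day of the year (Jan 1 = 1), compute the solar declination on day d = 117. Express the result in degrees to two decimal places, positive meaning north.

+13.61°

360 × (284 + 117) / 365 = 395.507°; sin(395.507°) = 0.5808.
δ = 23.44 × 0.5808 = 13.614° ≈ +13.61°.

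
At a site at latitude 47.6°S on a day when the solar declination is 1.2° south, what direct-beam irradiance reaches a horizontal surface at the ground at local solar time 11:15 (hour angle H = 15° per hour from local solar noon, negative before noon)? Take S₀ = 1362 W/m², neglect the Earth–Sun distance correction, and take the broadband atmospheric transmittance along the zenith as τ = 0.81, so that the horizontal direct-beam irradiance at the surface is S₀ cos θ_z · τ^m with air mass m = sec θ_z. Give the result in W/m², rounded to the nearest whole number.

675 W/m²

Hour angle H = 15° × (11.25 − 12) = -11.25°.
With φ = -47.6°, δ = -1.2°, H = -11.25°: sin φ sin δ = 0.0155, cos φ cos δ cos H = 0.6612, so cos θ_z = 0.6767.
Air mass m = 1/cos θ_z = 1/0.6767 = 1.478; τ^m = 0.81^1.478 = 0.7324.
Surface direct beam = 1362 × 0.6767 × 0.7324 = 675.03 W/m².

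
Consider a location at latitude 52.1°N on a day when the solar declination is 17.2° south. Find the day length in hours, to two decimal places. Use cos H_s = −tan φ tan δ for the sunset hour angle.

8.88 hours

−tan φ tan δ = −(1.2846)(-0.3096) = 0.3977; H_s = arccos(0.3977) = 66.57°.
Day length = 2 H_s / 15° h⁻¹ = 133.14° / 15 = 8.876 h.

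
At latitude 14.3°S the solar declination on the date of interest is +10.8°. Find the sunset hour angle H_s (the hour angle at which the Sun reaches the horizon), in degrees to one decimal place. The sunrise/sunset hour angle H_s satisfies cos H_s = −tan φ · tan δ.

87.2°

cos H_s = −tan(-14.3°) · tan(10.8°) = 0.0486, so H_s = arccos(0.0486) = 87.21°.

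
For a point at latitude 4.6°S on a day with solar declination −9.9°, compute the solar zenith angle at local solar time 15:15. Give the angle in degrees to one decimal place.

48.6°

Hour angle H = 15° × (15.25 − 12) = 48.75°.
cos θ_z = sin(-4.6°) sin(-9.9°) + cos(-4.6°) cos(-9.9°) cos(48.75°) = 0.0138 + 0.6474 = 0.6612.
θ_z = arccos(0.6612) = 48.61°.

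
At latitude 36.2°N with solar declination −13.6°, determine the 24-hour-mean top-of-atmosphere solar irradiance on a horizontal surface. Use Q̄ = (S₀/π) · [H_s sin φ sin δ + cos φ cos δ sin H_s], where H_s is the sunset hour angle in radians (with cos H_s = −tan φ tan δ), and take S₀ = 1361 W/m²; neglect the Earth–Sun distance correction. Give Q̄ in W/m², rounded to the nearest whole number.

The sunset hour angle satisfies cos H_s = −tan φ tan δ = 0.1771, giving H_s = 79.80°. In radians, H_s = 1.3928.
H_s sin φ sin δ = 1.3928 × 0.5906 × -0.2351 = -0.1934.
cos φ cos δ sin H_s = 0.8070 × 0.9720 × 0.9842 = 0.7720.
Q̄ = (1361/π) × (-0.1934 + 0.7720) = 433.22 × 0.5786 = 250.66 W/m².

251 W/m²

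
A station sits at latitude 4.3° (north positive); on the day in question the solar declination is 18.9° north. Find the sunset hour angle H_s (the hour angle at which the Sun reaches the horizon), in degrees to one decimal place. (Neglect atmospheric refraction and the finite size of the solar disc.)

−tan φ tan δ = −(0.0752)(0.3424) = -0.0257; H_s = arccos(-0.0257) = 91.47°.

91.5°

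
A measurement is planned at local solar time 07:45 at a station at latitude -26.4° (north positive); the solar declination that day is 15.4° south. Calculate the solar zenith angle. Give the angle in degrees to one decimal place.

Hour angle H = 15° × (7.75 − 12) = -63.75°.
cos θ_z = sin(-26.4°) sin(-15.4°) + cos(-26.4°) cos(-15.4°) cos(-63.75°) = 0.1181 + 0.3819 = 0.5000.
θ_z = arccos(0.5000) = 60.00°.

60.0°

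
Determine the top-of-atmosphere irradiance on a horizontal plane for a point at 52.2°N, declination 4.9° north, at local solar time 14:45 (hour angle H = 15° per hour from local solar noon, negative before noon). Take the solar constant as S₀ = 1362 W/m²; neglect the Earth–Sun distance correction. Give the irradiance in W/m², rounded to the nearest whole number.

Hour angle H = 15° × (14.75 − 12) = 41.25°.
cos θ_z = sin(52.2°) sin(4.9°) + cos(52.2°) cos(4.9°) cos(41.25°) = 0.0675 + 0.4591 = 0.5266.
Top-of-atmosphere irradiance = S₀ cos θ_z = 1362 × 0.5266 = 717.23 W/m².

717 W/m²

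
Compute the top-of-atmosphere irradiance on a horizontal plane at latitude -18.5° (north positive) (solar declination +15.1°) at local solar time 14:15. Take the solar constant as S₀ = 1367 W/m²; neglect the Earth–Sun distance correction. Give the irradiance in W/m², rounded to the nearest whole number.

Hour angle H = 15° × (14.25 − 12) = 33.75°.
cos θ_z = sin φ sin δ + cos φ cos δ cos H = (-0.3173)(0.2605) + (0.9483)(0.9655)(0.8315) = 0.6787.
Top-of-atmosphere irradiance = S₀ cos θ_z = 1367 × 0.6787 = 927.78 W/m².

928 W/m²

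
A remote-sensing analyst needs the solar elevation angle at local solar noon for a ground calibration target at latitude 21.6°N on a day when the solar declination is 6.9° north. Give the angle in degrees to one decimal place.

At local solar noon the hour angle is zero, so the elevation is 90° − |φ − δ| = 90° − |21.6° − (6.9°)| = 90° − 14.7° = 75.3°.

75.3°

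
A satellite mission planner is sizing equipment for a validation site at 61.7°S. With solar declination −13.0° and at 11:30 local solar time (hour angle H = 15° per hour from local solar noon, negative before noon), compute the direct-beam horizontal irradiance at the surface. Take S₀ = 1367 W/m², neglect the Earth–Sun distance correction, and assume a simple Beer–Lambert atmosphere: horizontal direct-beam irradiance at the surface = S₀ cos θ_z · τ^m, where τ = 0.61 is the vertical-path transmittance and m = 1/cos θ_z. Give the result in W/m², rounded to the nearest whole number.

Hour angle H = 15° × (11.5 − 12) = -7.50°.
cos θ_z = sin φ sin δ + cos φ cos δ cos H = (-0.8805)(-0.2250) + (0.4741)(0.9744)(0.9914) = 0.6561.
Air mass m = 1/cos θ_z = 1/0.6561 = 1.524; τ^m = 0.61^1.524 = 0.4708.
Surface direct beam = 1367 × 0.6561 × 0.4708 = 422.26 W/m².

422 W/m²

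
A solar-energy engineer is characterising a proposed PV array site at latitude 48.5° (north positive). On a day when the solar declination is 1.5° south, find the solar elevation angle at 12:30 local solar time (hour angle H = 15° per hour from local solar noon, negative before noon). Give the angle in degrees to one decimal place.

Hour angle H = 15° × (12.5 − 12) = 7.50°.
cos θ_z = sin φ sin δ + cos φ cos δ cos H = (0.7490)(-0.0262) + (0.6626)(0.9997)(0.9914) = 0.6371.
θ_z = arccos(0.6371) = 50.42°, so the elevation is 90° − 50.42° = 39.58°.

39.6°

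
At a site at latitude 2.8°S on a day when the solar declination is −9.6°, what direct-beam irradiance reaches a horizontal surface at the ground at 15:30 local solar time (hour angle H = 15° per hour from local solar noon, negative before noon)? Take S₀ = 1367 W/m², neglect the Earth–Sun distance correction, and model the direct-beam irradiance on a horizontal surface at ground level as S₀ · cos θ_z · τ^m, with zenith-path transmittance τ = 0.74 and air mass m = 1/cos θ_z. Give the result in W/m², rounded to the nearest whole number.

Hour angle H = 15° × (15.5 − 12) = 52.50°.
cos θ_z = sin φ sin δ + cos φ cos δ cos H = (-0.0488)(-0.1668) + (0.9988)(0.9860)(0.6088) = 0.6077.
Air mass m = 1/cos θ_z = 1/0.6077 = 1.646; τ^m = 0.74^1.646 = 0.6092.
Surface direct beam = 1367 × 0.6077 × 0.6092 = 506.08 W/m².

506 W/m²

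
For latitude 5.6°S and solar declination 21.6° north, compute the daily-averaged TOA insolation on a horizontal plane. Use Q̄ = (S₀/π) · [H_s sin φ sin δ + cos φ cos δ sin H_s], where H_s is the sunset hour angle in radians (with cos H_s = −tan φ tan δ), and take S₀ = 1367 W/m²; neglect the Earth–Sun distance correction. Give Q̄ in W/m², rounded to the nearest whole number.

378 W/m²

The sunset hour angle satisfies cos H_s = −tan φ tan δ = 0.0388, giving H_s = 87.78°. In radians, H_s = 1.5321.
H_s sin φ sin δ = 1.5321 × -0.0976 × 0.3681 = -0.0550.
cos φ cos δ sin H_s = 0.9952 × 0.9298 × 0.9993 = 0.9247.
Q̄ = (1367/π) × (-0.0550 + 0.9247) = 435.13 × 0.8697 = 378.43 W/m².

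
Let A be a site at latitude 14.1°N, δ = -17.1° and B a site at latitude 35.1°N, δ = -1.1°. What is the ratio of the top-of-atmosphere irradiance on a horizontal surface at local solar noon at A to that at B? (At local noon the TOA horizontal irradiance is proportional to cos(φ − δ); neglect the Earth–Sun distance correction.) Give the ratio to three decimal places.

1.060

A: cos θ_z = cos(14.1° − (-17.1°)) = 0.8554.
B: cos θ_z = cos(35.1° − (-1.1°)) = 0.8070.
Ratio A/B = 0.8554 / 0.8070 = 1.0600.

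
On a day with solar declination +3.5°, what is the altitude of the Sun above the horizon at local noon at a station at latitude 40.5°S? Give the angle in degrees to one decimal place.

46.0°

At local solar noon the hour angle is zero, so the elevation is 90° − |φ − δ| = 90° − |-40.5° − (3.5°)| = 90° − 44.0° = 46.0°.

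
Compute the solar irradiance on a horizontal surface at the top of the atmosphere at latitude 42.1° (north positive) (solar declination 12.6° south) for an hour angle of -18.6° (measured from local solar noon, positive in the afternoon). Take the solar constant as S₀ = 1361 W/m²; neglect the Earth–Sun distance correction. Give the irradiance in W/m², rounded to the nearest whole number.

With φ = 42.1°, δ = -12.6°, H = -18.60°: sin φ sin δ = -0.1462, cos φ cos δ cos H = 0.6863, so cos θ_z = 0.5401.
Top-of-atmosphere irradiance = S₀ cos θ_z = 1361 × 0.5401 = 735.08 W/m².

735 W/m²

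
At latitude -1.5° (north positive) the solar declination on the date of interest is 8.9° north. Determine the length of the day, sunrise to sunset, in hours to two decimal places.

11.97 hours

cos H_s = −tan(-1.5°) · tan(8.9°) = 0.0041, so H_s = arccos(0.0041) = 89.77°.
Day length = 2 H_s / 15° h⁻¹ = 179.54° / 15 = 11.969 h.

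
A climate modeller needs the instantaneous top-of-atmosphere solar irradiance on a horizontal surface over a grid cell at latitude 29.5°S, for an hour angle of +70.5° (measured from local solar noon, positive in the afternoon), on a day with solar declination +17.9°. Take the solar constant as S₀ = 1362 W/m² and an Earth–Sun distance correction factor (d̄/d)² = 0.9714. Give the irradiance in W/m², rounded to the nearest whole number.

cos θ_z = sin(-29.5°) sin(17.9°) + cos(-29.5°) cos(17.9°) cos(70.50°) = -0.1513 + 0.2765 = 0.1252.
Top-of-atmosphere irradiance = S₀ (d̄/d)² cos θ_z = 1362 × 0.9714 × 0.1252 = 165.65 W/m².

166 W/m²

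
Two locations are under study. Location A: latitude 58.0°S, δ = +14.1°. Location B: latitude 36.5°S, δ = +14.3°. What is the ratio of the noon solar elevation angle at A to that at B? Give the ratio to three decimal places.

A: 90° − |-58.0 − (14.1)| = 17.90°.
B: 90° − |-36.5 − (14.3)| = 39.20°.
Ratio A/B = 17.9000 / 39.2000 = 0.4566.

0.457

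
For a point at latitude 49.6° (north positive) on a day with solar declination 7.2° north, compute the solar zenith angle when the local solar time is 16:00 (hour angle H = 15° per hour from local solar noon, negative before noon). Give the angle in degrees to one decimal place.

65.4°

Hour angle H = 15° × (16 − 12) = 60.00°.
With φ = 49.6°, δ = 7.2°, H = 60.00°: sin φ sin δ = 0.0954, cos φ cos δ cos H = 0.3215, so cos θ_z = 0.4169.
θ_z = arccos(0.4169) = 65.36°.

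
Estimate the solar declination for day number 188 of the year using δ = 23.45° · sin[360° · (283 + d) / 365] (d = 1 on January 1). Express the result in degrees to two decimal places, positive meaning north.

360 × (283 + 188) / 365 = 464.548°; sin(464.548°) = 0.9679.
δ = 23.45 × 0.9679 = 22.697° ≈ +22.70°.

+22.70°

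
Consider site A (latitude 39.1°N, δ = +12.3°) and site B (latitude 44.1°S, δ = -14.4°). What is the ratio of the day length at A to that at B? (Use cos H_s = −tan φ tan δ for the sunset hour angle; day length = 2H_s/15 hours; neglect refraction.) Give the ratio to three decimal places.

A: H_s = arccos(−tan 39.1° · tan 12.3°) = 100.21°, so 2H_s/15 = 13.3613 h.
B: H_s = arccos(−tan -44.1° · tan -14.4°) = 104.41°, so 2H_s/15 = 13.9213 h.
Ratio A/B = 13.3613 / 13.9213 = 0.9598.

0.960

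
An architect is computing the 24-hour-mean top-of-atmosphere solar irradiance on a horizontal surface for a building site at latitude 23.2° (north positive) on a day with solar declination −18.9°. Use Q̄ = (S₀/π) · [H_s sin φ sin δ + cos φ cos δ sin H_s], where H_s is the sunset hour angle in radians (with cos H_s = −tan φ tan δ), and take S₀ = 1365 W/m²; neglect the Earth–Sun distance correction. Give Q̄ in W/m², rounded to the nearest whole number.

−tan φ tan δ = −(0.4286)(-0.3424) = 0.1468; H_s = arccos(0.1468) = 81.56°. In radians, H_s = 1.4235.
H_s sin φ sin δ = 1.4235 × 0.3939 × -0.3239 = -0.1816.
cos φ cos δ sin H_s = 0.9191 × 0.9461 × 0.9892 = 0.8602.
Q̄ = (1365/π) × (-0.1816 + 0.8602) = 434.49 × 0.6786 = 294.84 W/m².

295 W/m²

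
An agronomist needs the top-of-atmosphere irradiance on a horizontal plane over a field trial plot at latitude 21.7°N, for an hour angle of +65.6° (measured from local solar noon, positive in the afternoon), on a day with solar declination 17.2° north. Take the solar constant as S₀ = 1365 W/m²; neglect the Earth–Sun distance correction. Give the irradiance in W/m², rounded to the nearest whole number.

650 W/m²

With φ = 21.7°, δ = 17.2°, H = 65.60°: sin φ sin δ = 0.1093, cos φ cos δ cos H = 0.3667, so cos θ_z = 0.4760.
Top-of-atmosphere irradiance = S₀ cos θ_z = 1365 × 0.4760 = 649.74 W/m².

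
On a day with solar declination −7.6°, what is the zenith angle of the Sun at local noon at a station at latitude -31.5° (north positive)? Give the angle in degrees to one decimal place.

23.9°

At local solar noon the hour angle is zero, so the zenith angle is |φ − δ| = |-31.5° − (-7.6°)| = 23.9°.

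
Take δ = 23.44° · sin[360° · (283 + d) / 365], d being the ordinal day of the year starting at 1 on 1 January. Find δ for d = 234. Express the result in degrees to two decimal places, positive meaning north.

+11.75°

360 × (283 + 234) / 365 = 509.918°; sin(509.918°) = 0.5012.
δ = 23.44 × 0.5012 = 11.748° ≈ +11.75°.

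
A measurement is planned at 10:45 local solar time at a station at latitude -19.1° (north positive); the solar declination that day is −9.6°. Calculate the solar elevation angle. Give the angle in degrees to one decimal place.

69.5°

Hour angle H = 15° × (10.75 − 12) = -18.75°.
cos θ_z = sin φ sin δ + cos φ cos δ cos H = (-0.3272)(-0.1668) + (0.9449)(0.9860)(0.9469) = 0.9368.
θ_z = arccos(0.9368) = 20.48°, so the elevation is 90° − 20.48° = 69.52°.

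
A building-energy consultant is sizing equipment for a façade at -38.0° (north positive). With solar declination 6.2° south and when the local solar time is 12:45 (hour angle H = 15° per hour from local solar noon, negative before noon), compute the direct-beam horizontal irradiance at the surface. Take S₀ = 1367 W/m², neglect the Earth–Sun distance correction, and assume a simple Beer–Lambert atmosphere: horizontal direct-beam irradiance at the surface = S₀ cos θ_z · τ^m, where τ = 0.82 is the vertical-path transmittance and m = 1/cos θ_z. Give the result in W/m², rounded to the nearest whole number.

Hour angle H = 15° × (12.75 − 12) = 11.25°.
cos θ_z = sin φ sin δ + cos φ cos δ cos H = (-0.6157)(-0.1080) + (0.7880)(0.9942)(0.9808) = 0.8349.
Air mass m = 1/cos θ_z = 1/0.8349 = 1.198; τ^m = 0.82^1.198 = 0.7884.
Surface direct beam = 1367 × 0.8349 × 0.7884 = 899.81 W/m².

900 W/m²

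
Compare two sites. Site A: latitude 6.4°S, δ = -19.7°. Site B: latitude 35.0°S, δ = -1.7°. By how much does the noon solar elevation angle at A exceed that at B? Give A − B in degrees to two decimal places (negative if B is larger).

+20.00°

A: 90° − |-6.4 − (-19.7)| = 76.70°.
B: 90° − |-35.0 − (-1.7)| = 56.70°.
A − B = 76.70 − 56.70 = 20.00°.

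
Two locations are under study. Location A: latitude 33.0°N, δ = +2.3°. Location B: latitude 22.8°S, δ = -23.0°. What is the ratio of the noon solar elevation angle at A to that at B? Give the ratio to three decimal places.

0.660

A: 90° − |33.0 − (2.3)| = 59.30°.
B: 90° − |-22.8 − (-23.0)| = 89.80°.
Ratio A/B = 59.3000 / 89.8000 = 0.6604.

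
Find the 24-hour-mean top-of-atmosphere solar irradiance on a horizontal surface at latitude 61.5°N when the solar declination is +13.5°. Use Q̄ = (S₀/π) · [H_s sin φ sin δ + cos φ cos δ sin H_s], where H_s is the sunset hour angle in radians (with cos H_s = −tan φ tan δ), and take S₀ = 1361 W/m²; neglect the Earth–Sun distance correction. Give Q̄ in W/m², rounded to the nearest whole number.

361 W/m²

The sunset hour angle satisfies cos H_s = −tan φ tan δ = -0.4422, giving H_s = 116.24°. In radians, H_s = 2.0288.
H_s sin φ sin δ = 2.0288 × 0.8788 × 0.2334 = 0.4161.
cos φ cos δ sin H_s = 0.4772 × 0.9724 × 0.8969 = 0.4162.
Q̄ = (1361/π) × (0.4161 + 0.4162) = 433.22 × 0.8323 = 360.57 W/m².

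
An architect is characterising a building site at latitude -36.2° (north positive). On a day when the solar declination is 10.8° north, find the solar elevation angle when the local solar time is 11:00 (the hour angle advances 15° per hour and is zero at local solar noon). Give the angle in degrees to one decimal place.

40.9°

Hour angle H = 15° × (11 − 12) = -15.00°.
cos θ_z = sin(-36.2°) sin(10.8°) + cos(-36.2°) cos(10.8°) cos(-15.00°) = -0.1107 + 0.7657 = 0.6550.
θ_z = arccos(0.6550) = 49.08°, so the elevation is 90° − 49.08° = 40.92°.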